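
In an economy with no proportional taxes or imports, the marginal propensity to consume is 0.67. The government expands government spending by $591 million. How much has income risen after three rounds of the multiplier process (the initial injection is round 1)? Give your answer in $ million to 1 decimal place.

Round 1 adds ΔG = $591 million; each later round is MPC = 0.67 times the previous.
After 3 rounds: 591 + 395.97 + 265.2999 = ΔG·(1 − c^3)/(1 − c) = 591 × (1 − 0.300763)/0.33 ≈ $1,252.3 million.

$1,252.3 million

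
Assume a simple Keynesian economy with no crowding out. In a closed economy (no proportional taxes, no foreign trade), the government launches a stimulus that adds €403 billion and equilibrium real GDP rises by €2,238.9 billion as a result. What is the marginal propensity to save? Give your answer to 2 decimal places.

0.18

Implied spending multiplier k = ΔY/ΔG = 2,238.9/403 ≈ 5.5556.
Since k = 1/(1 − MPC), MPC = 1 − 1/k = 1 − ΔG/ΔY = 1 − 403/2,238.9 ≈ 0.82.
MPS = 1 − MPC = 0.18.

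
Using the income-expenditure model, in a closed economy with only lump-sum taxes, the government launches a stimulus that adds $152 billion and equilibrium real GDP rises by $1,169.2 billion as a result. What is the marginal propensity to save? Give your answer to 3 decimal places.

0.130

Implied spending multiplier k = ΔY/ΔG = 1,169.2/152 ≈ 7.6921.
Since k = 1/(1 − MPC), MPC = 1 − 1/k = 1 − ΔG/ΔY = 1 − 152/1,169.2 ≈ 0.870.
MPS = 1 − MPC = 0.130.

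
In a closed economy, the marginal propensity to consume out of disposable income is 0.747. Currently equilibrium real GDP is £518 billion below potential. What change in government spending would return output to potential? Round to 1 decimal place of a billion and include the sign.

Spending multiplier = 1/(1 − MPC) = 1/(1 − 0.747) = 1/0.253 ≈ 3.953.
Need ΔY = +£518 billion, so ΔG = ΔY/k = (+£518 billion) × 0.253 ≈ +£131.1 billion.
The government should increase government spending by £131.1 billion.

+£131.1 billion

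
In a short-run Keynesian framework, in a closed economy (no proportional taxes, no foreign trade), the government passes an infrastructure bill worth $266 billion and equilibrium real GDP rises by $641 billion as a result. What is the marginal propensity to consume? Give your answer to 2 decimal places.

Implied spending multiplier k = ΔY/ΔG = 641/266 ≈ 2.4098.
Since k = 1/(1 − MPC), MPC = 1 − 1/k = 1 − ΔG/ΔY = 1 − 266/641 ≈ 0.59.

0.59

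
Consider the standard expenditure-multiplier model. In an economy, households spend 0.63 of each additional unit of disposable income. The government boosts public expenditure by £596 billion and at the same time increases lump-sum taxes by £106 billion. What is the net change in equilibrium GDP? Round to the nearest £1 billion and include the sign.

Expenditure multiplier = 1/(1 − MPC) = 1/(1 − 0.63) = 1/0.37 ≈ 2.703.
ΔG contributes k·ΔG = (+£596 billion) / 0.37 ≈ +£1,610.8 billion.
ΔT of +£106 billion changes first-round spending by −c·ΔT = −£66.78 billion, contributing k·(−c·ΔT) = (−£66.78 billion) / 0.37 ≈ −£180.5 billion.
Net ΔY = k(ΔG − c·ΔT) = (+£529.22 billion) / 0.37 ≈ +£1,430 billion.

+£1,430 billion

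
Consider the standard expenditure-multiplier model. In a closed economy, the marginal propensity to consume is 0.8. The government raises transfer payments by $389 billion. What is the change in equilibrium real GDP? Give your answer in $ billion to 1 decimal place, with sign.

The transfer change shifts disposable income by +$389 billion, so first-round consumption changes by c·ΔTR = 0.8 × (+$389 billion) = +$311.2 billion.
Expenditure multiplier = 1/(1 − MPC) = 1/(1 − 0.8) = 1/0.2 = 5.
The transfer multiplier is c × k = 4, so ΔY = k × (c·ΔTR) = (+$311.2 billion) / 0.2 = +$1,556 billion.

+$1,556.0 billion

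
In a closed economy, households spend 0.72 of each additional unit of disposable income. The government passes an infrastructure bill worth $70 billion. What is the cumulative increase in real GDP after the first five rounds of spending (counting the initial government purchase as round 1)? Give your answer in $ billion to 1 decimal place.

$201.6 billion

Round 1 adds ΔG = $70 billion; each later round is MPC = 0.72 times the previous.
After 5 rounds: 70 + 50.4 + 36.288 + 26.12736 + 18.8116992 = ΔG·(1 − c^5)/(1 − c) = 70 × (1 − 0.1934917632)/0.28 ≈ $201.6 billion.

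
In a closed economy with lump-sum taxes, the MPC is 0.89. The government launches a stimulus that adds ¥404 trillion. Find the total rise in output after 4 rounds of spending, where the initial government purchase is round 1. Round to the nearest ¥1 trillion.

¥1,368 trillion

Round 1 adds ΔG = ¥404 trillion; each later round is MPC = 0.89 times the previous.
After 4 rounds: 404 + 359.56 + 320.0084 + 284.807476 = ΔG·(1 − c^4)/(1 − c) = 404 × (1 − 0.62742241)/0.11 ≈ ¥1,368 trillion.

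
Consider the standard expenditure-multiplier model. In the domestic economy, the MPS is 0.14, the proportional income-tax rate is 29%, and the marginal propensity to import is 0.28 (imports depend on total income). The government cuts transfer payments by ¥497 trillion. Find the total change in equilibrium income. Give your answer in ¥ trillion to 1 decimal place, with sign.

MPC = 1 − MPS = 1 − 0.14 = 0.86.
The transfer change shifts disposable income by −¥497 trillion, so first-round consumption changes by c·ΔTR = 0.86 × (−¥497 trillion) = −¥427.42 trillion.
Expenditure multiplier = 1/(1 − c(1−t) + m) = 1/(1 − 0.86×0.71 + 0.28) = 1/0.6694 ≈ 1.494.
The transfer multiplier is c × k ≈ 1.285, so ΔY = k × (c·ΔTR) = (−¥427.42 trillion) / 0.6694 ≈ −¥638.5 trillion.

−¥638.5 trillion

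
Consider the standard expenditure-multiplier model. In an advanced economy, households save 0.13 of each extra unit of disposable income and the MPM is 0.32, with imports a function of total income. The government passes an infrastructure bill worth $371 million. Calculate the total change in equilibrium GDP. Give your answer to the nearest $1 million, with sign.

MPC = 1 − MPS = 1 − 0.13 = 0.87.
Spending multiplier = 1/(1 − c + m) = 1/(1 − 0.87 + 0.32) = 1/0.45 ≈ 2.222.
ΔY = k × ΔG = (+$371 million) / 0.45 ≈ +$824 million.

+$824 million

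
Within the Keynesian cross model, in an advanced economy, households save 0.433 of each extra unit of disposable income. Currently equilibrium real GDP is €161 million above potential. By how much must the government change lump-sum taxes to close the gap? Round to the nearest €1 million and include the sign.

+€123 million

MPC = 1 − MPS = 1 − 0.433 = 0.567.
Spending multiplier = 1/(1 − MPC) = 1/(1 − 0.567) = 1/0.433 ≈ 2.309.
Tax multiplier = −c·k = −0.567/0.433 ≈ −1.309. Need ΔY = −€161 million, so ΔT = ΔY/(−c·k) = −(−€161 million) × 0.433 / 0.567 ≈ +€123 million.
The government should raise lump-sum taxes by €123 million.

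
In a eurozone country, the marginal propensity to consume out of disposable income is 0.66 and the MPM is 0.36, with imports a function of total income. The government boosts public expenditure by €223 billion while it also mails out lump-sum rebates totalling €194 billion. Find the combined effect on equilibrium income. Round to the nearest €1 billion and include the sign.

Expenditure multiplier = 1/(1 − c + m) = 1/(1 − 0.66 + 0.36) = 1/0.7 ≈ 1.429.
ΔG contributes k·ΔG = (+€223 billion) / 0.7 ≈ +€318.6 billion.
ΔT of −€194 billion changes first-round spending by −c·ΔT = +€128.04 billion, contributing k·(−c·ΔT) = (+€128.04 billion) / 0.7 ≈ +€182.9 billion.
Net ΔY = k(ΔG − c·ΔT) = (+€351.04 billion) / 0.7 ≈ +€501 billion.

+€501 billion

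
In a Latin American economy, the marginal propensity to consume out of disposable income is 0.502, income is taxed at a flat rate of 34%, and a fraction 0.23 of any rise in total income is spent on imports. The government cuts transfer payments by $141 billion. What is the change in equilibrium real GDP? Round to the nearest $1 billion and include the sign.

−$79 billion

The transfer change shifts disposable income by −$141 billion, so first-round consumption changes by c·ΔTR = 0.502 × (−$141 billion) = −$70.782 billion.
Expenditure multiplier = 1/(1 − c(1−t) + m) = 1/(1 − 0.502×0.66 + 0.23) = 1/0.89868 ≈ 1.113.
The transfer multiplier is c × k ≈ 0.559, so ΔY = k × (c·ΔTR) = (−$70.782 billion) / 0.89868 ≈ −$79 billion.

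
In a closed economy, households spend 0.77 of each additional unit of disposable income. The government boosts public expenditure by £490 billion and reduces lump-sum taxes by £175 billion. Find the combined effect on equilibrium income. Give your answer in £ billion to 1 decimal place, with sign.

Expenditure multiplier = 1/(1 − MPC) = 1/(1 − 0.77) = 1/0.23 ≈ 4.348.
ΔG contributes k·ΔG = (+£490 billion) / 0.23 ≈ +£2,130.4 billion.
ΔT of −£175 billion changes first-round spending by −c·ΔT = +£134.75 billion, contributing k·(−c·ΔT) = (+£134.75 billion) / 0.23 ≈ +£585.9 billion.
Net ΔY = k(ΔG − c·ΔT) = (+£624.75 billion) / 0.23 ≈ +£2,716.3 billion.

+£2,716.3 billion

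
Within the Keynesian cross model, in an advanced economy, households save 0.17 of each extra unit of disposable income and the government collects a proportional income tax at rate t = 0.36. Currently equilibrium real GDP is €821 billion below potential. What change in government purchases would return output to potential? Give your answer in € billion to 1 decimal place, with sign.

+€384.9 billion

MPC = 1 − MPS = 1 − 0.17 = 0.83.
Spending multiplier = 1/(1 − c(1−t)) = 1/(1 − 0.83×0.64) = 1/0.4688 ≈ 2.133.
Need ΔY = +€821 billion, so ΔG = ΔY/k = (+€821 billion) × 0.4688 ≈ +€384.9 billion.
The government should increase government purchases by €384.9 billion.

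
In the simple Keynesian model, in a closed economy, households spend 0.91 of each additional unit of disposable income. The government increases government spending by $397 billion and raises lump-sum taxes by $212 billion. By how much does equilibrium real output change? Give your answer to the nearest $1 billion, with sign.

Expenditure multiplier = 1/(1 − MPC) = 1/(1 − 0.91) = 1/0.09 ≈ 11.111.
ΔG contributes k·ΔG = (+$397 billion) / 0.09 ≈ +$4,411.1 billion.
ΔT of +$212 billion changes first-round spending by −c·ΔT = −$192.92 billion, contributing k·(−c·ΔT) = (−$192.92 billion) / 0.09 ≈ −$2,143.6 billion.
Net ΔY = k(ΔG − c·ΔT) = (+$204.08 billion) / 0.09 ≈ +$2,268 billion.

+$2,268 billion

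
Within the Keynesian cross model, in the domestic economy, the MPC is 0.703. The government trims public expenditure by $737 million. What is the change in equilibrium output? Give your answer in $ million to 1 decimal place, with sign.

−$2,481.5 million

Expenditure multiplier = 1/(1 − MPC) = 1/(1 − 0.703) = 1/0.297 ≈ 3.367.
ΔY = k × ΔG = (−$737 million) / 0.297 ≈ −$2,481.5 million.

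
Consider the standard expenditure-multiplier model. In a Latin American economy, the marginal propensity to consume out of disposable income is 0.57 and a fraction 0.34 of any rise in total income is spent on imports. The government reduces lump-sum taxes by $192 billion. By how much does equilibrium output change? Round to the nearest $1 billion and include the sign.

A lump-sum tax change of −$192 billion shifts disposable income by +$192 billion; first-round consumption changes by −c × ΔT = −0.57 × (−$192 billion) = +$109.44 billion.
Expenditure multiplier = 1/(1 − c + m) = 1/(1 − 0.57 + 0.34) = 1/0.77 ≈ 1.299.
The tax multiplier is −c × k ≈ −0.74, so ΔY = k × (−c·ΔT) = (+$109.44 billion) / 0.77 ≈ +$142 billion.

+$142 billion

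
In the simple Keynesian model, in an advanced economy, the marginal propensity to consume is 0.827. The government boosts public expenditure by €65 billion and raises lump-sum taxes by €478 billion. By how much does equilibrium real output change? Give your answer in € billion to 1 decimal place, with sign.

Expenditure multiplier = 1/(1 − MPC) = 1/(1 − 0.827) = 1/0.173 ≈ 5.78.
ΔG contributes k·ΔG = (+€65 billion) / 0.173 ≈ +€375.7 billion.
ΔT of +€478 billion changes first-round spending by −c·ΔT = −€395.306 billion, contributing k·(−c·ΔT) = (−€395.306 billion) / 0.173 ≈ −€2,285 billion.
Net ΔY = k(ΔG − c·ΔT) = (−€330.306 billion) / 0.173 ≈ −€1,909.3 billion.

−€1,909.3 billion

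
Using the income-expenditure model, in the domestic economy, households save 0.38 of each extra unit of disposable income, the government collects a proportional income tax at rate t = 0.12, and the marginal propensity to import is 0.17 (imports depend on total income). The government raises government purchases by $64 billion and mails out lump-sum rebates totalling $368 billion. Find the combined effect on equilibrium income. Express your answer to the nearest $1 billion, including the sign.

+$468 billion

MPC = 1 − MPS = 1 − 0.38 = 0.62.
Expenditure multiplier = 1/(1 − c(1−t) + m) = 1/(1 − 0.62×0.88 + 0.17) = 1/0.6244 ≈ 1.602.
ΔG contributes k·ΔG = (+$64 billion) / 0.6244 ≈ +$102.5 billion.
ΔT of −$368 billion changes first-round spending by −c·ΔT = +$228.16 billion, contributing k·(−c·ΔT) = (+$228.16 billion) / 0.6244 ≈ +$365.4 billion.
Net ΔY = k(ΔG − c·ΔT) = (+$292.16 billion) / 0.6244 ≈ +$468 billion.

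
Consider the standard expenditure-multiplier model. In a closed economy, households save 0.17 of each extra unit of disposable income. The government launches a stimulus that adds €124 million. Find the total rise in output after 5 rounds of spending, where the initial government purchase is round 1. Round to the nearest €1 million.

MPC = 1 − MPS = 1 − 0.17 = 0.83.
Round 1 adds ΔG = €124 million; each later round is MPC = 0.83 times the previous.
After 5 rounds: 124 + 102.92 + 85.4236 + 70.901588 + 58.84831804 = ΔG·(1 − c^5)/(1 − c) = 124 × (1 − 0.3939040643)/0.17 ≈ €442 million.

€442 million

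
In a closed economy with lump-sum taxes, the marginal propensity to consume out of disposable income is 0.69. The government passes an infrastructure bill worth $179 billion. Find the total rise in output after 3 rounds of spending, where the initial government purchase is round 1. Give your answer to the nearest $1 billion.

Round 1 adds ΔG = $179 billion; each later round is MPC = 0.69 times the previous.
After 3 rounds: 179 + 123.51 + 85.2219 = ΔG·(1 − c^3)/(1 − c) = 179 × (1 − 0.328509)/0.31 ≈ $388 billion.

$388 billion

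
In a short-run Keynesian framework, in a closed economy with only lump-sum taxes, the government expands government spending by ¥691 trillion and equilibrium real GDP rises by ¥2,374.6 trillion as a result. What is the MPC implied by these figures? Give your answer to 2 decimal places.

0.71

Implied spending multiplier k = ΔY/ΔG = 2,374.6/691 ≈ 3.4365.
Since k = 1/(1 − MPC), MPC = 1 − 1/k = 1 − ΔG/ΔY = 1 − 691/2,374.6 ≈ 0.71.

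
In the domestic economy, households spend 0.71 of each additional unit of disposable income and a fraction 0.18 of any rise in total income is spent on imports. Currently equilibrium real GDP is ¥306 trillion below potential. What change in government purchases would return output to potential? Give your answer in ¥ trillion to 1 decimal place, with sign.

Spending multiplier = 1/(1 − c + m) = 1/(1 − 0.71 + 0.18) = 1/0.47 ≈ 2.128.
Need ΔY = +¥306 trillion, so ΔG = ΔY/k = (+¥306 trillion) × 0.47 ≈ +¥143.8 trillion.
The government should increase government purchases by ¥143.8 trillion.

+¥143.8 trillion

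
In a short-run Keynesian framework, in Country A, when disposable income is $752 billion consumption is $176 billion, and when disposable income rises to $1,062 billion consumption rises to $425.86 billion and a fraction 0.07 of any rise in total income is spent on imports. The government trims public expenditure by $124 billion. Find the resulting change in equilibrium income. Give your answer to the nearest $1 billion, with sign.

−$470 billion

MPC = ΔC/ΔYd = (425.86 − 176)/(1,062 − 752) = 249.86/310 = 0.806.
Government-spending multiplier = 1/(1 − c + m) = 1/(1 − 0.806 + 0.07) = 1/0.264 ≈ 3.788.
ΔY = k × ΔG = (−$124 billion) / 0.264 ≈ −$470 billion.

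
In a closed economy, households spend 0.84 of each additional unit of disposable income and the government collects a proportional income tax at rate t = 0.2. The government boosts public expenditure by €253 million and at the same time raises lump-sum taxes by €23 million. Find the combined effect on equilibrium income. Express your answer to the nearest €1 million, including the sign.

+€712 million

Expenditure multiplier = 1/(1 − c(1−t)) = 1/(1 − 0.84×0.8) = 1/0.328 ≈ 3.049.
ΔG contributes k·ΔG = (+€253 million) / 0.328 ≈ +€771.3 million.
ΔT of +€23 million changes first-round spending by −c·ΔT = −€19.32 million, contributing k·(−c·ΔT) = (−€19.32 million) / 0.328 ≈ −€58.9 million.
Net ΔY = k(ΔG − c·ΔT) = (+€233.68 million) / 0.328 ≈ +€712 million.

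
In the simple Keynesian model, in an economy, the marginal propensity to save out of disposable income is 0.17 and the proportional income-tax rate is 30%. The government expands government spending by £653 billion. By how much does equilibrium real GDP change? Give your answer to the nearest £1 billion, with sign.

MPC = 1 − MPS = 1 − 0.17 = 0.83.
Government-spending multiplier = 1/(1 − c(1−t)) = 1/(1 − 0.83×0.7) = 1/0.419 ≈ 2.387.
ΔY = k × ΔG = (+£653 billion) / 0.419 ≈ +£1,558 billion.

+£1,558 billion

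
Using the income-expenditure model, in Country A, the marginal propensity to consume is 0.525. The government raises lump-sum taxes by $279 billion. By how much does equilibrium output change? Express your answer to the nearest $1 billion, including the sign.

−$308 billion

A lump-sum tax change of +$279 billion shifts disposable income by −$279 billion; first-round consumption changes by −c × ΔT = −0.525 × (+$279 billion) = −$146.475 billion.
Expenditure multiplier = 1/(1 − MPC) = 1/(1 − 0.525) = 1/0.475 ≈ 2.105.
The tax multiplier is −c × k ≈ −1.105, so ΔY = k × (−c·ΔT) = (−$146.475 billion) / 0.475 ≈ −$308 billion.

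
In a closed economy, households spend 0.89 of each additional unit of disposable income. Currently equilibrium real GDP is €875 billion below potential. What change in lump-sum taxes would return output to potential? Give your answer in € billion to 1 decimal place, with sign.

Spending multiplier = 1/(1 − MPC) = 1/(1 − 0.89) = 1/0.11 ≈ 9.091.
Tax multiplier = −c·k = −0.89/0.11 ≈ −8.091. Need ΔY = +€875 billion, so ΔT = ΔY/(−c·k) = −(+€875 billion) × 0.11 / 0.89 ≈ −€108.1 billion.
The government should cut lump-sum taxes by €108.1 billion.

−€108.1 billion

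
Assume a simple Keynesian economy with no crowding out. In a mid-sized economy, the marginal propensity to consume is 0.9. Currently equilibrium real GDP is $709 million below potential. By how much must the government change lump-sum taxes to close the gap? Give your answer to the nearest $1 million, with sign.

Spending multiplier = 1/(1 − MPC) = 1/(1 − 0.9) = 1/0.1 = 10.
Tax multiplier = −c·k = −0.9/0.1 = −9. Need ΔY = +$709 million, so ΔT = ΔY/(−c·k) = −(+$709 million) × 0.1 / 0.9 ≈ −$79 million.
The government should cut lump-sum taxes by $79 million.

−$79 million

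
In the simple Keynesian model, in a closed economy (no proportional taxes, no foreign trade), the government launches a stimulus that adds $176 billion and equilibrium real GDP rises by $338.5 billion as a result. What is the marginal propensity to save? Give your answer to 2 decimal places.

Implied spending multiplier k = ΔY/ΔG = 338.5/176 ≈ 1.9233.
Since k = 1/(1 − MPC), MPC = 1 − 1/k = 1 − ΔG/ΔY = 1 − 176/338.5 ≈ 0.48.
MPS = 1 − MPC = 0.52.

0.52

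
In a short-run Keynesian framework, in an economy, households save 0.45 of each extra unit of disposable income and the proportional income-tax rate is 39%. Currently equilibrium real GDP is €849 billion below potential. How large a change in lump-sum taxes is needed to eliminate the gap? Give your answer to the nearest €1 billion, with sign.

−€1,026 billion

MPC = 1 − MPS = 1 − 0.45 = 0.55.
Spending multiplier = 1/(1 − c(1−t)) = 1/(1 − 0.55×0.61) = 1/0.6645 ≈ 1.505.
Tax multiplier = −c·k = −0.55/0.6645 ≈ −0.828. Need ΔY = +€849 billion, so ΔT = ΔY/(−c·k) = −(+€849 billion) × 0.6645 / 0.55 ≈ −€1,026 billion.
The government should cut lump-sum taxes by €1,026 billion.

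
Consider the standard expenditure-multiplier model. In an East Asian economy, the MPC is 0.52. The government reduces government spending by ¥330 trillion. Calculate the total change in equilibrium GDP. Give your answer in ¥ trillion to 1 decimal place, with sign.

Spending multiplier = 1/(1 − MPC) = 1/(1 − 0.52) = 1/0.48 ≈ 2.083.
ΔY = k × ΔG = (−¥330 trillion) / 0.48 = −¥687.5 trillion.

−¥687.5 trillion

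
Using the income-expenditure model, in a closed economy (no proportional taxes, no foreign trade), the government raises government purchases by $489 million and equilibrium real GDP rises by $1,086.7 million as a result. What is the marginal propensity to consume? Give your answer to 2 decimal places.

Implied spending multiplier k = ΔY/ΔG = 1,086.7/489 ≈ 2.2223.
Since k = 1/(1 − MPC), MPC = 1 − 1/k = 1 − ΔG/ΔY = 1 − 489/1,086.7 ≈ 0.55.

0.55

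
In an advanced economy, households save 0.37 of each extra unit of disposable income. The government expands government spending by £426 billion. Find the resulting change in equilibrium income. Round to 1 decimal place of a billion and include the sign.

MPC = 1 − MPS = 1 − 0.37 = 0.63.
Spending multiplier = 1/(1 − MPC) = 1/(1 − 0.63) = 1/0.37 ≈ 2.703.
ΔY = k × ΔG = (+£426 billion) / 0.37 ≈ +£1,151.4 billion.

+£1,151.4 billion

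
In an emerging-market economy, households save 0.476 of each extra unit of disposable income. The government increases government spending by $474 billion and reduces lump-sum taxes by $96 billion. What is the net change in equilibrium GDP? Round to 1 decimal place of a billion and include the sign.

+$1,101.5 billion

MPC = 1 − MPS = 1 − 0.476 = 0.524.
Expenditure multiplier = 1/(1 − MPC) = 1/(1 − 0.524) = 1/0.476 ≈ 2.101.
ΔG contributes k·ΔG = (+$474 billion) / 0.476 ≈ +$995.8 billion.
ΔT of −$96 billion changes first-round spending by −c·ΔT = +$50.304 billion, contributing k·(−c·ΔT) = (+$50.304 billion) / 0.476 ≈ +$105.7 billion.
Net ΔY = k(ΔG − c·ΔT) = (+$524.304 billion) / 0.476 ≈ +$1,101.5 billion.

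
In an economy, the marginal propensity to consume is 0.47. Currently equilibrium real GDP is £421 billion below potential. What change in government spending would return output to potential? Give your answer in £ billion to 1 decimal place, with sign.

+£223.1 billion

Spending multiplier = 1/(1 − MPC) = 1/(1 − 0.47) = 1/0.53 ≈ 1.887.
Need ΔY = +£421 billion, so ΔG = ΔY/k = (+£421 billion) × 0.53 ≈ +£223.1 billion.
The government should increase government spending by £223.1 billion.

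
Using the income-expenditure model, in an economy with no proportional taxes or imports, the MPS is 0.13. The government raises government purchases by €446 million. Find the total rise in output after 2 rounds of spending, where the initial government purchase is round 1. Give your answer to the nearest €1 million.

€834 million

MPC = 1 − MPS = 1 − 0.13 = 0.87.
Round 1 adds ΔG = €446 million; each later round is MPC = 0.87 times the previous.
After 2 rounds: 446 + 388.02 = ΔG·(1 − c^2)/(1 − c) = 446 × (1 − 0.7569)/0.13 ≈ €834 million.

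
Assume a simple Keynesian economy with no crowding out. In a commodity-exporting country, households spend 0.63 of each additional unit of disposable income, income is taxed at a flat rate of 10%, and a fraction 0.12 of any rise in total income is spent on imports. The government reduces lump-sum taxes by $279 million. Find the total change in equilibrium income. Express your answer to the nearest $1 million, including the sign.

+$318 million

A lump-sum tax change of −$279 million shifts disposable income by +$279 million; first-round consumption changes by −c × ΔT = −0.63 × (−$279 million) = +$175.77 million.
Expenditure multiplier = 1/(1 − c(1−t) + m) = 1/(1 − 0.63×0.9 + 0.12) = 1/0.553 ≈ 1.808.
The tax multiplier is −c × k ≈ −1.139, so ΔY = k × (−c·ΔT) = (+$175.77 million) / 0.553 ≈ +$318 million.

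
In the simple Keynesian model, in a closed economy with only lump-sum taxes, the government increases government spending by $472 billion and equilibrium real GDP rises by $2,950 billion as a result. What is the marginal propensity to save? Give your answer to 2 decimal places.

Implied spending multiplier k = ΔY/ΔG = 2,950/472 = 6.25.
Since k = 1/(1 − MPC), MPC = 1 − 1/k = 1 − ΔG/ΔY = 1 − 472/2,950 = 0.84.
MPS = 1 − MPC = 0.16.

0.16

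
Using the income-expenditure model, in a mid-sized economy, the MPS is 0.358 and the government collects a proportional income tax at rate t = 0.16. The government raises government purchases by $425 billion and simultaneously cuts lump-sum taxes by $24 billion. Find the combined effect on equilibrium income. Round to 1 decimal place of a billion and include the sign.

MPC = 1 − MPS = 1 − 0.358 = 0.642.
Expenditure multiplier = 1/(1 − c(1−t)) = 1/(1 − 0.642×0.84) = 1/0.46072 ≈ 2.171.
ΔG contributes k·ΔG = (+$425 billion) / 0.46072 ≈ +$922.5 billion.
ΔT of −$24 billion changes first-round spending by −c·ΔT = +$15.408 billion, contributing k·(−c·ΔT) = (+$15.408 billion) / 0.46072 ≈ +$33.4 billion.
Net ΔY = k(ΔG − c·ΔT) = (+$440.408 billion) / 0.46072 ≈ +$955.9 billion.

+$955.9 billion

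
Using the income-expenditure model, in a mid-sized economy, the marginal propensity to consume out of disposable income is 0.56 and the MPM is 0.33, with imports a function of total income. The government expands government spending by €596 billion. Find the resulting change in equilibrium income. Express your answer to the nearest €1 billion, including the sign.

+€774 billion

Expenditure multiplier = 1/(1 − c + m) = 1/(1 − 0.56 + 0.33) = 1/0.77 ≈ 1.299.
ΔY = k × ΔG = (+€596 billion) / 0.77 ≈ +€774 billion.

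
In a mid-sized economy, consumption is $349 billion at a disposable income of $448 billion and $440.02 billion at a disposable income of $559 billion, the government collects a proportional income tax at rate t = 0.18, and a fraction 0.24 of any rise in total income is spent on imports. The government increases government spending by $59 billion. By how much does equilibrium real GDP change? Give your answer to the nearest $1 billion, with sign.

MPC = ΔC/ΔYd = (440.02 − 349)/(559 − 448) = 91.02/111 = 0.82.
Government-spending multiplier = 1/(1 − c(1−t) + m) = 1/(1 − 0.82×0.82 + 0.24) = 1/0.5676 ≈ 1.762.
ΔY = k × ΔG = (+$59 billion) / 0.5676 ≈ +$104 billion.

+$104 billion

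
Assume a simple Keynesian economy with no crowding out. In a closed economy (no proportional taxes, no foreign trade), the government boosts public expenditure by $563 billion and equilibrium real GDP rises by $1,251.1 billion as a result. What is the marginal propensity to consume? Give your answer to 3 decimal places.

Implied spending multiplier k = ΔY/ΔG = 1,251.1/563 ≈ 2.2222.
Since k = 1/(1 − MPC), MPC = 1 − 1/k = 1 − ΔG/ΔY = 1 − 563/1,251.1 ≈ 0.550.

0.550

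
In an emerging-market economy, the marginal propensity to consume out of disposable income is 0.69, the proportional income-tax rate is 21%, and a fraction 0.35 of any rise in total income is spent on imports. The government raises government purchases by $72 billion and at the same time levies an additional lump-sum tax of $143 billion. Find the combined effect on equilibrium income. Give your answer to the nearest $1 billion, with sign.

Expenditure multiplier = 1/(1 − c(1−t) + m) = 1/(1 − 0.69×0.79 + 0.35) = 1/0.8049 ≈ 1.242.
ΔG contributes k·ΔG = (+$72 billion) / 0.8049 ≈ +$89.5 billion.
ΔT of +$143 billion changes first-round spending by −c·ΔT = −$98.67 billion, contributing k·(−c·ΔT) = (−$98.67 billion) / 0.8049 ≈ −$122.6 billion.
Net ΔY = k(ΔG − c·ΔT) = (−$26.67 billion) / 0.8049 ≈ −$33 billion.

−$33 billion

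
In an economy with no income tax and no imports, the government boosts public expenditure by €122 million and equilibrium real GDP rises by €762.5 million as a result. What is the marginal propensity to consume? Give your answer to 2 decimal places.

0.84

Implied spending multiplier k = ΔY/ΔG = 762.5/122 = 6.25.
Since k = 1/(1 − MPC), MPC = 1 − 1/k = 1 − ΔG/ΔY = 1 − 122/762.5 = 0.84.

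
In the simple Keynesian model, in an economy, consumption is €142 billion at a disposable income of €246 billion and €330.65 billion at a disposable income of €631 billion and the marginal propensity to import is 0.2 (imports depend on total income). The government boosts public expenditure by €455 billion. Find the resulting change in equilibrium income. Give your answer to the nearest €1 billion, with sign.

+€641 billion

MPC = ΔC/ΔYd = (330.65 − 142)/(631 − 246) = 188.65/385 = 0.49.
Government-spending multiplier = 1/(1 − c + m) = 1/(1 − 0.49 + 0.2) = 1/0.71 ≈ 1.408.
ΔY = k × ΔG = (+€455 billion) / 0.71 ≈ +€641 billion.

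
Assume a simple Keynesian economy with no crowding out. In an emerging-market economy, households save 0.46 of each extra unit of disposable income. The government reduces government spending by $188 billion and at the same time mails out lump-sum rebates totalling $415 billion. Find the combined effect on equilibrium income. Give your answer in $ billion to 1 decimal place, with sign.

+$78.5 billion

MPC = 1 − MPS = 1 − 0.46 = 0.54.
Expenditure multiplier = 1/(1 − MPC) = 1/(1 − 0.54) = 1/0.46 ≈ 2.174.
ΔG contributes k·ΔG = (−$188 billion) / 0.46 ≈ −$408.7 billion.
ΔT of −$415 billion changes first-round spending by −c·ΔT = +$224.1 billion, contributing k·(−c·ΔT) = (+$224.1 billion) / 0.46 ≈ +$487.2 billion.
Net ΔY = k(ΔG − c·ΔT) = (+$36.1 billion) / 0.46 ≈ +$78.5 billion.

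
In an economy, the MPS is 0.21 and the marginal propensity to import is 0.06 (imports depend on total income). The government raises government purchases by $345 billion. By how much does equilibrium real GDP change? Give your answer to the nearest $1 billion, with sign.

+$1,278 billion

MPC = 1 − MPS = 1 − 0.21 = 0.79.
Government-spending multiplier = 1/(1 − c + m) = 1/(1 − 0.79 + 0.06) = 1/0.27 ≈ 3.704.
ΔY = k × ΔG = (+$345 billion) / 0.27 ≈ +$1,278 billion.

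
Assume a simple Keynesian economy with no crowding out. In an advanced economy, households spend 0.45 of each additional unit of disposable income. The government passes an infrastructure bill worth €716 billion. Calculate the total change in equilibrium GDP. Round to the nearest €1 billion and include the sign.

Expenditure multiplier = 1/(1 − MPC) = 1/(1 − 0.45) = 1/0.55 ≈ 1.818.
ΔY = k × ΔG = (+€716 billion) / 0.55 ≈ +€1,302 billion.

+€1,302 billion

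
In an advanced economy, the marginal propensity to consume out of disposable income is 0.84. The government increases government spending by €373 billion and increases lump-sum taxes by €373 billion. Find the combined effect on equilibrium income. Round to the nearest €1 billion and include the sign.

Expenditure multiplier = 1/(1 − MPC) = 1/(1 − 0.84) = 1/0.16 = 6.25.
ΔG contributes k·ΔG = (+€373 billion) / 0.16 ≈ +€2,331.3 billion.
ΔT of +€373 billion changes first-round spending by −c·ΔT = −€313.32 billion, contributing k·(−c·ΔT) = (−€313.32 billion) / 0.16 ≈ −€1,958.3 billion.
With ΔG = ΔT and no other leakages, the balanced-budget multiplier is 1, so ΔY = ΔG = +€373 billion.

+€373 billion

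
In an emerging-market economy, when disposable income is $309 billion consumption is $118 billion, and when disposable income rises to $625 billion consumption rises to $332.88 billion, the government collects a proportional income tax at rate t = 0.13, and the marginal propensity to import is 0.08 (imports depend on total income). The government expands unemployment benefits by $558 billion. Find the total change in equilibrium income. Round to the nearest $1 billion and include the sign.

+$777 billion

MPC = ΔC/ΔYd = (332.88 − 118)/(625 − 309) = 214.88/316 = 0.68.
The transfer change shifts disposable income by +$558 billion, so first-round consumption changes by c·ΔTR = 0.68 × (+$558 billion) = +$379.44 billion.
Expenditure multiplier = 1/(1 − c(1−t) + m) = 1/(1 − 0.68×0.87 + 0.08) = 1/0.4884 ≈ 2.048.
The transfer multiplier is c × k ≈ 1.392, so ΔY = k × (c·ΔTR) = (+$379.44 billion) / 0.4884 ≈ +$777 billion.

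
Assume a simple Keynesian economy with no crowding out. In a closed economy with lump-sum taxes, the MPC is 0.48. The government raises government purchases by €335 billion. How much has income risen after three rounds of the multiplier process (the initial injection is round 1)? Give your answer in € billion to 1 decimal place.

Round 1 adds ΔG = €335 billion; each later round is MPC = 0.48 times the previous.
After 3 rounds: 335 + 160.8 + 77.184 = ΔG·(1 − c^3)/(1 − c) = 335 × (1 − 0.110592)/0.52 ≈ €573 billion.

€573.0 billion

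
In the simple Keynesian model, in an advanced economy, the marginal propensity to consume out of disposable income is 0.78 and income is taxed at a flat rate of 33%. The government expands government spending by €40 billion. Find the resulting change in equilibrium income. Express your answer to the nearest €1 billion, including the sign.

Expenditure multiplier = 1/(1 − c(1−t)) = 1/(1 − 0.78×0.67) = 1/0.4774 ≈ 2.095.
ΔY = k × ΔG = (+€40 billion) / 0.4774 ≈ +€84 billion.

+€84 billion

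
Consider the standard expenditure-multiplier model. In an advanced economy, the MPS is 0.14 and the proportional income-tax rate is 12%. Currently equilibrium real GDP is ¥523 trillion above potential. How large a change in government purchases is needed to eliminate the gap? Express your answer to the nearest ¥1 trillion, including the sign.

MPC = 1 − MPS = 1 − 0.14 = 0.86.
Spending multiplier = 1/(1 − c(1−t)) = 1/(1 − 0.86×0.88) = 1/0.2432 ≈ 4.112.
Need ΔY = −¥523 trillion, so ΔG = ΔY/k = (−¥523 trillion) × 0.2432 ≈ −¥127 trillion.
The government should cut government purchases by ¥127 trillion.

−¥127 trillion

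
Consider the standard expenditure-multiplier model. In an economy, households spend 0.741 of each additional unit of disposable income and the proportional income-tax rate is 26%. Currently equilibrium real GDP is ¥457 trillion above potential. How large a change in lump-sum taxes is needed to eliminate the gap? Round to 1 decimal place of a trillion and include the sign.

Spending multiplier = 1/(1 − c(1−t)) = 1/(1 − 0.741×0.74) = 1/0.45166 ≈ 2.214.
Tax multiplier = −c·k = −0.741/0.45166 ≈ −1.641. Need ΔY = −¥457 trillion, so ΔT = ΔY/(−c·k) = −(−¥457 trillion) × 0.45166 / 0.741 ≈ +¥278.6 trillion.
The government should raise lump-sum taxes by ¥278.6 trillion.

+¥278.6 trillion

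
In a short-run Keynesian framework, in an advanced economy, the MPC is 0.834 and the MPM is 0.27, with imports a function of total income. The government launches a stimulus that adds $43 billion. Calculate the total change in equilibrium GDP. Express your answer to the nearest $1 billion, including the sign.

Spending multiplier = 1/(1 − c + m) = 1/(1 − 0.834 + 0.27) = 1/0.436 ≈ 2.294.
ΔY = k × ΔG = (+$43 billion) / 0.436 ≈ +$99 billion.

+$99 billion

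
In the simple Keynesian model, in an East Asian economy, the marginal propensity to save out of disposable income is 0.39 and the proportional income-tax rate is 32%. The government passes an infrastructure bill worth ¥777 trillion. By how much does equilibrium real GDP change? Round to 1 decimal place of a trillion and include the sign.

MPC = 1 − MPS = 1 − 0.39 = 0.61.
Government-spending multiplier = 1/(1 − c(1−t)) = 1/(1 − 0.61×0.68) = 1/0.5852 ≈ 1.709.
ΔY = k × ΔG = (+¥777 trillion) / 0.5852 ≈ +¥1,327.8 trillion.

+¥1,327.8 trillion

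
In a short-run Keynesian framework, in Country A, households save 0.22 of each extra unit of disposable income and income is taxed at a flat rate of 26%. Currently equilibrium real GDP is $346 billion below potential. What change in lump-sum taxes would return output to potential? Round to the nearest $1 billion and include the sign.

MPC = 1 − MPS = 1 − 0.22 = 0.78.
Spending multiplier = 1/(1 − c(1−t)) = 1/(1 − 0.78×0.74) = 1/0.4228 ≈ 2.365.
Tax multiplier = −c·k = −0.78/0.4228 ≈ −1.845. Need ΔY = +$346 billion, so ΔT = ΔY/(−c·k) = −(+$346 billion) × 0.4228 / 0.78 ≈ −$188 billion.
The government should cut lump-sum taxes by $188 billion.

−$188 billion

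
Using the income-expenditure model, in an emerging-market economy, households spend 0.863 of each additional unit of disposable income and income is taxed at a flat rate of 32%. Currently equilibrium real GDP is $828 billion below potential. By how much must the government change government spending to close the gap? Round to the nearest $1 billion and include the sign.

+$342 billion

Spending multiplier = 1/(1 − c(1−t)) = 1/(1 − 0.863×0.68) = 1/0.41316 ≈ 2.42.
Need ΔY = +$828 billion, so ΔG = ΔY/k = (+$828 billion) × 0.41316 ≈ +$342 billion.
The government should increase government spending by $342 billion.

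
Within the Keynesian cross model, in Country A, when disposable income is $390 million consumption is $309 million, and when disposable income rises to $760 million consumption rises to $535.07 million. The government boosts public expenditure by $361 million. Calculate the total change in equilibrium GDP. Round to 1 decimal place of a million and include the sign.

+$928.0 million

MPC = ΔC/ΔYd = (535.07 − 309)/(760 − 390) = 226.07/370 = 0.611.
Government-spending multiplier = 1/(1 − MPC) = 1/(1 − 0.611) = 1/0.389 ≈ 2.571.
ΔY = k × ΔG = (+$361 million) / 0.389 ≈ +$928 million.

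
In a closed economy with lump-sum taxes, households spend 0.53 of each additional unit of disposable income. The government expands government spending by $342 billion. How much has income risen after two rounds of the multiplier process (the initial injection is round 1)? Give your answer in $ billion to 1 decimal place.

$523.3 billion

Round 1 adds ΔG = $342 billion; each later round is MPC = 0.53 times the previous.
After 2 rounds: 342 + 181.26 = ΔG·(1 − c^2)/(1 − c) = 342 × (1 − 0.2809)/0.47 ≈ $523.3 billion.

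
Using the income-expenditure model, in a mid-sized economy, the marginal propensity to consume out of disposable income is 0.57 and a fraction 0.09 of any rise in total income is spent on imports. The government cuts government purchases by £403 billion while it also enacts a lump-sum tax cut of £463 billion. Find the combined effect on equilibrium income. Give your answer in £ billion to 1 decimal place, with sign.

Expenditure multiplier = 1/(1 − c + m) = 1/(1 − 0.57 + 0.09) = 1/0.52 ≈ 1.923.
ΔG contributes k·ΔG = (−£403 billion) / 0.52 = −£775 billion.
ΔT of −£463 billion changes first-round spending by −c·ΔT = +£263.91 billion, contributing k·(−c·ΔT) = (+£263.91 billion) / 0.52 ≈ +£507.5 billion.
Net ΔY = k(ΔG − c·ΔT) = (−£139.09 billion) / 0.52 ≈ −£267.5 billion.

−£267.5 billion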